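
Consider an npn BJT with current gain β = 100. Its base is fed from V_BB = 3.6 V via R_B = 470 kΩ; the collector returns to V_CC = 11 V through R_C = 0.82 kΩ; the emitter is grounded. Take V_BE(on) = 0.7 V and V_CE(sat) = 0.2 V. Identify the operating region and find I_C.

Assume active. Base-emitter loop: I_B = (V_BB − V_BE)/R_B = (3.6 − 0.7)/470 = 0.00617 mA.
I_C = β·I_B = 100×0.00617 = 0.617 mA.
V_CE = V_CC − I_C·R_C = 11 − 0.617×0.82 = 10.5 V > V_CE(sat), so the active-region assumption holds.

active; I_C ≈ 0.62 mA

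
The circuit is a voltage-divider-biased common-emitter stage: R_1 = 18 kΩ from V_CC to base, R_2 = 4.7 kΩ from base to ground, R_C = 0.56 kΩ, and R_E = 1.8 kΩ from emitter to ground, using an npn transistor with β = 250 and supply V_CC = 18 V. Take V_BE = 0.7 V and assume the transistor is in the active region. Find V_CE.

V_CE ≈ 14 V

Thevenize the base divider: V_Th = V_CC·R_2/(R_1+R_2) = 18×4.7/22.7 = 3.73 V, R_Th = R_1‖R_2 = 3.73 kΩ.
Base-emitter loop: V_Th = I_B·R_Th + V_BE + (β+1)I_B·R_E, so I_B = (3.73 − 0.7) / (3.73 + 251×1.8) = 0.00664 mA.
I_C = β·I_B = 250×0.00664 = 1.66 mA, and I_E = (β+1)I_B = 1.67 mA.
V_CE = V_CC − I_C·R_C − I_E·R_E = 18 − 1.66×0.56 − 1.67×1.8 = 14.1 V.
V_CE = 14.1 V > 0.2 V confirms active-region operation.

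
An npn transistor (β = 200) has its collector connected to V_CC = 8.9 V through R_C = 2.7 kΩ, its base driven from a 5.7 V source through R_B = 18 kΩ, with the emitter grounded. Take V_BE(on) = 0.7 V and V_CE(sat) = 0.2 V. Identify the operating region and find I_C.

Assume active: I_B = (5.7 − 0.7)/18 = 0.278 mA, giving I_C = β·I_B = 55.6 mA.
But then V_CE = 8.9 − 55.6×2.7 = -141 V < V_CE(sat) = 0.2 V — impossible in the active region.
So the transistor is saturated. With V_CE = 0.2 V, I_C = (V_CC − 0.2)/R_C = 8.7/2.7 = 3.22 mA.
Check: β·I_B = 55.6 mA > I_C = 3.22 mA, confirming saturation.

saturation; I_C ≈ 3.2 mA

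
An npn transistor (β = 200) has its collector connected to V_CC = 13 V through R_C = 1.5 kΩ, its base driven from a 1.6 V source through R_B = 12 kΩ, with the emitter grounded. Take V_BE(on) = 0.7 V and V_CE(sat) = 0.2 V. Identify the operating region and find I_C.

Assume active: I_B = (1.6 − 0.7)/12 = 0.075 mA, giving I_C = β·I_B = 15 mA.
But then V_CE = 13 − 15×1.5 = -9.5 V < V_CE(sat) = 0.2 V — impossible in the active region.
So the transistor is saturated. With V_CE = 0.2 V, I_C = (V_CC − 0.2)/R_C = 12.8/1.5 = 8.53 mA.
Check: β·I_B = 15 mA > I_C = 8.53 mA, confirming saturation.

saturation; I_C ≈ 8.5 mA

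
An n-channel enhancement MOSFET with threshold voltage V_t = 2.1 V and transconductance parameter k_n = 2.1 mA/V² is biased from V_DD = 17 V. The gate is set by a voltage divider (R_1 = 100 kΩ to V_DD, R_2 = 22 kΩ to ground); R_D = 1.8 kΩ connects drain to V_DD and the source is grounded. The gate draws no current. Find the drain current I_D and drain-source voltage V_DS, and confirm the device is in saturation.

I_D ≈ 0.98 mA, V_DS ≈ 15 V

V_G = V_DD·R_2/(R_1+R_2) = 17×22/122 = 3.07 V. With the source grounded, V_GS = V_G = 3.07 V.
Assume saturation: I_D = (k_n/2)(V_GS − V_t)² = (2.1/2)×(3.07 − 2.1)² = 1.05×0.966² = 0.979 mA.
V_DS = V_DD − I_D·R_D = 17 − 0.979×1.8 = 15.2 V.
Saturation requires V_DS ≥ V_GS − V_t = 0.966 V; 15.2 ≥ 0.966 ✓.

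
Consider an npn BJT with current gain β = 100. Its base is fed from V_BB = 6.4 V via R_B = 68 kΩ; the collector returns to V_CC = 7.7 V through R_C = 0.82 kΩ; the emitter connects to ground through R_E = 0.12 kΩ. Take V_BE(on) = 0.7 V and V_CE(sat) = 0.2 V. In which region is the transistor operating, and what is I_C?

Assume active. Base-emitter loop: I_B = (V_BB − V_BE)/(R_B + (β+1)R_E) = (6.4 − 0.7)/(68 + 101×0.12) = 0.0711 mA.
I_C = β·I_B = 100×0.0711 = 7.11 mA.
V_CE = V_CC − I_C·R_C − I_E·R_E = 7.7 − 7.11×0.82 − 7.19×0.12 = 1 V > V_CE(sat), so the active-region assumption holds.

active; I_C ≈ 7.1 mA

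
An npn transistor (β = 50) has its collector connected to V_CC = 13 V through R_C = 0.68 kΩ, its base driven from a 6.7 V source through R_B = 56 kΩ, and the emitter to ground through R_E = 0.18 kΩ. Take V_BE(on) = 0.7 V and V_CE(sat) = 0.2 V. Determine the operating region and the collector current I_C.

Assume active. Base-emitter loop: I_B = (V_BB − V_BE)/(R_B + (β+1)R_E) = (6.7 − 0.7)/(56 + 51×0.18) = 0.0921 mA.
I_C = β·I_B = 50×0.0921 = 4.6 mA.
V_CE = V_CC − I_C·R_C − I_E·R_E = 13 − 4.6×0.68 − 4.69×0.18 = 9.03 V > V_CE(sat), so the active-region assumption holds.

active; I_C ≈ 4.6 mA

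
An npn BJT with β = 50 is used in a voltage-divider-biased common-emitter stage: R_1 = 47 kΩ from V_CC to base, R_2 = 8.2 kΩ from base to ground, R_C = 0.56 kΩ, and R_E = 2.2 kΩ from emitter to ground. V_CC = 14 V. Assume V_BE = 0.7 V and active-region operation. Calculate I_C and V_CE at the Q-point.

Thevenize the base divider: V_Th = V_CC·R_2/(R_1+R_2) = 14×8.2/55.2 = 2.08 V, R_Th = R_1‖R_2 = 6.98 kΩ.
Base-emitter loop: V_Th = I_B·R_Th + V_BE + (β+1)I_B·R_E, so I_B = (2.08 − 0.7) / (6.98 + 51×2.2) = 0.0116 mA.
I_C = β·I_B = 50×0.0116 = 0.579 mA, and I_E = (β+1)I_B = 0.59 mA.
V_CE = V_CC − I_C·R_C − I_E·R_E = 14 − 0.579×0.56 − 0.59×2.2 = 12.4 V.
V_CE = 12.4 V > 0.2 V confirms active-region operation.

I_C ≈ 0.58 mA, V_CE ≈ 12 V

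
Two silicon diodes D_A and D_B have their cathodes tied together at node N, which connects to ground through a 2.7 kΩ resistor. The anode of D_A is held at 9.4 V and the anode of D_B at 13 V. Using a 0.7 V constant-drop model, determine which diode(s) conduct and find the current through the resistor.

Only D_B conducts; I_R ≈ 4.6 mA

Assume both conduct. Then node N would need to be at both 9.4−0.7 = 8.7 V and 13−0.7 = 12.3 V, which is impossible.
Assume only D_B conducts: V_N = 13 − 0.7 = 12.3 V, so I_R = 12.3/2.7 = 4.56 mA.
Check D_A: its anode-to-cathode voltage is 9.4 − 12.3 = -2.9 V < 0.7 V, so it is off. The assumption is consistent.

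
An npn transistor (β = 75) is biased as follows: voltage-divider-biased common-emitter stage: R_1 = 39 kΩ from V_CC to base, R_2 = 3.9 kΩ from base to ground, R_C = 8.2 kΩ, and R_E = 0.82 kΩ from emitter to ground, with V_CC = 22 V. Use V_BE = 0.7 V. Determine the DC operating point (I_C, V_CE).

I_C ≈ 1.5 mA, V_CE ≈ 8.6 V

Thevenize the base divider: V_Th = V_CC·R_2/(R_1+R_2) = 22×3.9/42.9 = 2 V, R_Th = R_1‖R_2 = 3.55 kΩ.
Base-emitter loop: V_Th = I_B·R_Th + V_BE + (β+1)I_B·R_E, so I_B = (2 − 0.7) / (3.55 + 76×0.82) = 0.0197 mA.
I_C = β·I_B = 75×0.0197 = 1.48 mA, and I_E = (β+1)I_B = 1.5 mA.
V_CE = V_CC − I_C·R_C − I_E·R_E = 22 − 1.48×8.2 − 1.5×0.82 = 8.63 V.
V_CE = 8.63 V > 0.2 V confirms active-region operation.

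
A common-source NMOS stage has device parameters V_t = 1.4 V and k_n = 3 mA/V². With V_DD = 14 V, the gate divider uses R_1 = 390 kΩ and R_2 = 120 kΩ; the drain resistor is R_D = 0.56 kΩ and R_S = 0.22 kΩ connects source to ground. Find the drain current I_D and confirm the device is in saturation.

I_D ≈ 2.6 mA

V_G = V_DD·R_2/(R_1+R_2) = 14×120/510 = 3.29 V.
Assume saturation: I_D = (k_n/2)(V_GS − V_t)² with V_GS = V_G − I_D·R_S = 3.29 − 0.22·I_D.
Substituting gives 0.0726·I_D² − 2.25·I_D + 5.38 = 0, with roots I_D = 2.61 or 28.4 mA.
The root I_D = 28.4 mA gives V_GS = -2.95 V ≤ V_t, so take I_D = 2.61 mA.
Then V_GS = 2.72 V and V_DS = V_DD − I_D(R_D+R_S) = 14 − 2.61×0.78 = 12 V.
Saturation requires V_DS ≥ V_GS − V_t = 1.32 V; 12 ≥ 1.32 ✓.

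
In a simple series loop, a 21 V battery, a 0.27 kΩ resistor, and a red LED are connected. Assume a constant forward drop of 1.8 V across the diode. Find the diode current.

KVL around the loop: 21 = V_D + I·R = 1.8 + I × 0.27 kΩ.
So I = (21 − 1.8) / 0.27 kΩ = 19.2 / 0.27 = 71.1 mA.

I ≈ 71 mA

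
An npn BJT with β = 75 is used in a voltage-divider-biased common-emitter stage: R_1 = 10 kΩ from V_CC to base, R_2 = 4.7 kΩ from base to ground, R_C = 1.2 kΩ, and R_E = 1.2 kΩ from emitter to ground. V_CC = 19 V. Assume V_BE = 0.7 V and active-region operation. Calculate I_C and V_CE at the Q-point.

I_C ≈ 4.3 mA, V_CE ≈ 8.7 V

Thevenize the base divider: V_Th = V_CC·R_2/(R_1+R_2) = 19×4.7/14.7 = 6.07 V, R_Th = R_1‖R_2 = 3.2 kΩ.
Base-emitter loop: V_Th = I_B·R_Th + V_BE + (β+1)I_B·R_E, so I_B = (6.07 − 0.7) / (3.2 + 76×1.2) = 0.0569 mA.
I_C = β·I_B = 75×0.0569 = 4.27 mA, and I_E = (β+1)I_B = 4.33 mA.
V_CE = V_CC − I_C·R_C − I_E·R_E = 19 − 4.27×1.2 − 4.33×1.2 = 8.68 V.
V_CE = 8.68 V > 0.2 V confirms active-region operation.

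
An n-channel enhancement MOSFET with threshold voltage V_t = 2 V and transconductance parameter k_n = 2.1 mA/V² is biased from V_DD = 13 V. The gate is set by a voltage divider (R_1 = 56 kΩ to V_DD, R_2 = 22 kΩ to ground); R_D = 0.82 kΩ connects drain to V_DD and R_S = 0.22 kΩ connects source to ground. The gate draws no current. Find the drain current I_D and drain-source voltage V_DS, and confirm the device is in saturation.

I_D ≈ 1.7 mA, V_DS ≈ 11 V

V_G = V_DD·R_2/(R_1+R_2) = 13×22/78 = 3.67 V.
Assume saturation: I_D = (k_n/2)(V_GS − V_t)² with V_GS = V_G − I_D·R_S = 3.67 − 0.22·I_D.
Substituting gives 0.0508·I_D² − 1.77·I_D + 2.92 = 0, with roots I_D = 1.73 or 33.1 mA.
The root I_D = 33.1 mA gives V_GS = -3.61 V ≤ V_t, so take I_D = 1.73 mA.
Then V_GS = 3.29 V and V_DS = V_DD − I_D(R_D+R_S) = 13 − 1.73×1.04 = 11.2 V.
Saturation requires V_DS ≥ V_GS − V_t = 1.29 V; 11.2 ≥ 1.29 ✓.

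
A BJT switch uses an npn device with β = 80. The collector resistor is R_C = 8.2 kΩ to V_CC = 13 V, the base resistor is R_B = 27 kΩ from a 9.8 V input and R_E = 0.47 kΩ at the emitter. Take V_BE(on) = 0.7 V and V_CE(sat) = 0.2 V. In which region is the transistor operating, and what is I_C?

Assume active: I_B = (9.8 − 0.7)/(27 + 81×0.47) = 0.14 mA, I_C = β·I_B = 11.2 mA.
Then V_CE = 13 − 11.2×8.2 − 11.3×0.47 = -84.1 V < 0.2 V — the active assumption fails.
Re-solve with V_CE = 0.2 V. KCL at the emitter: V_E/R_E = (V_BB−0.7−V_E)/R_B + (V_CC−0.2−V_E)/R_C, giving V_E = 0.83 V.
I_C = (V_CC − 0.2 − V_E)/R_C = (12.8 − 0.83)/8.2 = 1.46 mA.
Check: I_B = (9.1 − 0.83)/27 = 0.306 mA, and β·I_B = 24.5 mA > I_C, confirming saturation.

saturation; I_C ≈ 1.5 mA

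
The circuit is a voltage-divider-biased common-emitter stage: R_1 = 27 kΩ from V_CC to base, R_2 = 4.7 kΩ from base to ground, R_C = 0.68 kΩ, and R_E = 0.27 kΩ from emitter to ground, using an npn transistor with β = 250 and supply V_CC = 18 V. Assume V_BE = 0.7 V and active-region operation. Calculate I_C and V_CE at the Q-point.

Thevenize the base divider: V_Th = V_CC·R_2/(R_1+R_2) = 18×4.7/31.7 = 2.67 V, R_Th = R_1‖R_2 = 4 kΩ.
Base-emitter loop: V_Th = I_B·R_Th + V_BE + (β+1)I_B·R_E, so I_B = (2.67 − 0.7) / (4 + 251×0.27) = 0.0274 mA.
I_C = β·I_B = 250×0.0274 = 6.86 mA, and I_E = (β+1)I_B = 6.89 mA.
V_CE = V_CC − I_C·R_C − I_E·R_E = 18 − 6.86×0.68 − 6.89×0.27 = 11.5 V.
V_CE = 11.5 V > 0.2 V confirms active-region operation.

I_C ≈ 6.9 mA, V_CE ≈ 11 V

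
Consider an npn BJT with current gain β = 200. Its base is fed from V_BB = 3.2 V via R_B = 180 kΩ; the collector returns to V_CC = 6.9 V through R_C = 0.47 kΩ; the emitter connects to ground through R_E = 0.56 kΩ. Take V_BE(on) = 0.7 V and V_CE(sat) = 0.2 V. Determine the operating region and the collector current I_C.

Assume active. Base-emitter loop: I_B = (V_BB − V_BE)/(R_B + (β+1)R_E) = (3.2 − 0.7)/(180 + 201×0.56) = 0.00855 mA.
I_C = β·I_B = 200×0.00855 = 1.71 mA.
V_CE = V_CC − I_C·R_C − I_E·R_E = 6.9 − 1.71×0.47 − 1.72×0.56 = 5.13 V > V_CE(sat), so the active-region assumption holds.

active; I_C ≈ 1.7 mA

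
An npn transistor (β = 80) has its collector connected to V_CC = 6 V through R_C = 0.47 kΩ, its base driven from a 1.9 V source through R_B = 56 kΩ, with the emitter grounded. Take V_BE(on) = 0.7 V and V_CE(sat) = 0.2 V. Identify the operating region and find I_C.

Assume active. Base-emitter loop: I_B = (V_BB − V_BE)/R_B = (1.9 − 0.7)/56 = 0.0214 mA.
I_C = β·I_B = 80×0.0214 = 1.71 mA.
V_CE = V_CC − I_C·R_C = 6 − 1.71×0.47 = 5.19 V > V_CE(sat), so the active-region assumption holds.

active; I_C ≈ 1.7 mA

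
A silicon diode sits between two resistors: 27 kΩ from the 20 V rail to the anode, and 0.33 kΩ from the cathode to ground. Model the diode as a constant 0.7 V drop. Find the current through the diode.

The two resistors are in series with the diode, so KVL gives 20 = I·27 + 0.7 + I·0.33.
I = (20 − 0.7) / (27 + 0.33) kΩ = 19.3 / 27.3 = 0.706 mA.

I ≈ 0.71 mA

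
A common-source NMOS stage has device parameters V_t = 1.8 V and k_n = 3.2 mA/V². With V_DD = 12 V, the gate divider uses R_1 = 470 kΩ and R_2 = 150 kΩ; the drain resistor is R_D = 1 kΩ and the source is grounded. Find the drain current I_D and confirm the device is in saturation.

I_D ≈ 1.9 mA

V_G = V_DD·R_2/(R_1+R_2) = 12×150/620 = 2.9 V. With the source grounded, V_GS = V_G = 2.9 V.
Assume saturation: I_D = (k_n/2)(V_GS − V_t)² = (3.2/2)×(2.9 − 1.8)² = 1.6×1.1² = 1.95 mA.
V_DS = V_DD − I_D·R_D = 12 − 1.95×1 = 10.1 V.
Saturation requires V_DS ≥ V_GS − V_t = 1.1 V; 10.1 ≥ 1.1 ✓.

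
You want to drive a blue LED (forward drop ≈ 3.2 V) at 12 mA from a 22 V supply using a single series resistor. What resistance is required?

The resistor drops V_S − V_D = 22 − 3.2 = 18.8 V at 12 mA.
R = 18.8 V / 12 mA = 1.57 kΩ.

R ≈ 1.6 kΩ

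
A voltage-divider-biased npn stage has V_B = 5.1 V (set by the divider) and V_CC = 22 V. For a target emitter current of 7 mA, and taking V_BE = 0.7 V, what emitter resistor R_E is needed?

V_E = V_B − V_BE = 5.1 − 0.7 = 4.4 V.
R_E = V_E / I_E = 4.4 / 7 = 0.629 kΩ.

R_E ≈ 0.63 kΩ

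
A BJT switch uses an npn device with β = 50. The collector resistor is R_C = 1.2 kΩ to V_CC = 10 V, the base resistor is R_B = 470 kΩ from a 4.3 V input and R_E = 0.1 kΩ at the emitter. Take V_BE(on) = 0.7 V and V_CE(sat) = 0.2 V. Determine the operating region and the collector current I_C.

active; I_C ≈ 0.38 mA

Assume active. Base-emitter loop: I_B = (V_BB − V_BE)/(R_B + (β+1)R_E) = (4.3 − 0.7)/(470 + 51×0.1) = 0.00758 mA.
I_C = β·I_B = 50×0.00758 = 0.379 mA.
V_CE = V_CC − I_C·R_C − I_E·R_E = 10 − 0.379×1.2 − 0.386×0.1 = 9.51 V > V_CE(sat), so the active-region assumption holds.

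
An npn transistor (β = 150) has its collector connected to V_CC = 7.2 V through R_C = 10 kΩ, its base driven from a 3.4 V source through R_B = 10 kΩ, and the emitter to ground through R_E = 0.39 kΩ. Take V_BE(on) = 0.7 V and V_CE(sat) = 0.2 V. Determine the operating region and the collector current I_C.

saturation; I_C ≈ 0.66 mA

Assume active: I_B = (3.4 − 0.7)/(10 + 151×0.39) = 0.0392 mA, I_C = β·I_B = 5.88 mA.
Then V_CE = 7.2 − 5.88×10 − 5.92×0.39 = -53.9 V < 0.2 V — the active assumption fails.
Re-solve with V_CE = 0.2 V. KCL at the emitter: V_E/R_E = (V_BB−0.7−V_E)/R_B + (V_CC−0.2−V_E)/R_C, giving V_E = 0.351 V.
I_C = (V_CC − 0.2 − V_E)/R_C = (7 − 0.351)/10 = 0.665 mA.
Check: I_B = (2.7 − 0.351)/10 = 0.235 mA, and β·I_B = 35.2 mA > I_C, confirming saturation.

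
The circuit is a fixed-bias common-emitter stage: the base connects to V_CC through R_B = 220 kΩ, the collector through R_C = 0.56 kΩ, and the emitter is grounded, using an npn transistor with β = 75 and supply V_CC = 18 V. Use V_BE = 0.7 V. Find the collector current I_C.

Base loop: V_CC = I_B·R_B + V_BE, so I_B = (18 − 0.7)/220 kΩ = 0.0786 mA.
In the active region I_C = β·I_B = 75 × 0.0786 = 5.9 mA.
Collector loop: V_CE = V_CC − I_C·R_C = 18 − 5.9×0.56 = 14.7 V.
Since V_CE = 14.7 V > V_CE(sat) ≈ 0.2 V, the transistor is in the active region as assumed.

I_C ≈ 5.9 mA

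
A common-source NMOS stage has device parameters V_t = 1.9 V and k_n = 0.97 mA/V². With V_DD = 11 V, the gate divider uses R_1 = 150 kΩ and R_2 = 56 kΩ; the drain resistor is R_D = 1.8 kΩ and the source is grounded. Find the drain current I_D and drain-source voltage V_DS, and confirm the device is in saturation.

V_G = V_DD·R_2/(R_1+R_2) = 11×56/206 = 2.99 V. With the source grounded, V_GS = V_G = 2.99 V.
Assume saturation: I_D = (k_n/2)(V_GS − V_t)² = (0.97/2)×(2.99 − 1.9)² = 0.485×1.09² = 0.577 mA.
V_DS = V_DD − I_D·R_D = 11 − 0.577×1.8 = 9.96 V.
Saturation requires V_DS ≥ V_GS − V_t = 1.09 V; 9.96 ≥ 1.09 ✓.

I_D ≈ 0.58 mA, V_DS ≈ 10 V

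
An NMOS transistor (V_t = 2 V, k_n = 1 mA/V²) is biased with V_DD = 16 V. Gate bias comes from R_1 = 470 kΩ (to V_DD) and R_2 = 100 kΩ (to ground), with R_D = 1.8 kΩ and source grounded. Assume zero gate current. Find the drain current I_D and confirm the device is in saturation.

V_G = V_DD·R_2/(R_1+R_2) = 16×100/570 = 2.81 V. With the source grounded, V_GS = V_G = 2.81 V.
Assume saturation: I_D = (k_n/2)(V_GS − V_t)² = (1/2)×(2.81 − 2)² = 0.5×0.807² = 0.326 mA.
V_DS = V_DD − I_D·R_D = 16 − 0.326×1.8 = 15.4 V.
Saturation requires V_DS ≥ V_GS − V_t = 0.807 V; 15.4 ≥ 0.807 ✓.

I_D ≈ 0.33 mA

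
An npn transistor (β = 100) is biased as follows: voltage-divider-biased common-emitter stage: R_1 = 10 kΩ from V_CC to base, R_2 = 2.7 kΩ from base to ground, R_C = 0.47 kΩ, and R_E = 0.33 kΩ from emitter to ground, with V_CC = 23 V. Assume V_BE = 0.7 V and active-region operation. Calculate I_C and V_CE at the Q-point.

I_C ≈ 12 mA, V_CE ≈ 14 V

Thevenize the base divider: V_Th = V_CC·R_2/(R_1+R_2) = 23×2.7/12.7 = 4.89 V, R_Th = R_1‖R_2 = 2.13 kΩ.
Base-emitter loop: V_Th = I_B·R_Th + V_BE + (β+1)I_B·R_E, so I_B = (4.89 − 0.7) / (2.13 + 101×0.33) = 0.118 mA.
I_C = β·I_B = 100×0.118 = 11.8 mA, and I_E = (β+1)I_B = 11.9 mA.
V_CE = V_CC − I_C·R_C − I_E·R_E = 23 − 11.8×0.47 − 11.9×0.33 = 13.5 V.
V_CE = 13.5 V > 0.2 V confirms active-region operation.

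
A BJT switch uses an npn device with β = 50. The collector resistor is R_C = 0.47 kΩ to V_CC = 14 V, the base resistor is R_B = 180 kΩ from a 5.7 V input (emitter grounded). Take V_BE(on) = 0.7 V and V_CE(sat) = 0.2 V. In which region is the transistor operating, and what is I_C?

Assume active. Base-emitter loop: I_B = (V_BB − V_BE)/R_B = (5.7 − 0.7)/180 = 0.0278 mA.
I_C = β·I_B = 50×0.0278 = 1.39 mA.
V_CE = V_CC − I_C·R_C = 14 − 1.39×0.47 = 13.3 V > V_CE(sat), so the active-region assumption holds.

active; I_C ≈ 1.4 mA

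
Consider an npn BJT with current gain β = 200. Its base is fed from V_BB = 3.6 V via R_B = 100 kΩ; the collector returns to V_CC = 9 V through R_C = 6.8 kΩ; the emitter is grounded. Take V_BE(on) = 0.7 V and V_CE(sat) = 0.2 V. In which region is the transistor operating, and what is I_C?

saturation; I_C ≈ 1.3 mA

Assume active: I_B = (3.6 − 0.7)/100 = 0.029 mA, giving I_C = β·I_B = 5.8 mA.
But then V_CE = 9 − 5.8×6.8 = -30.4 V < V_CE(sat) = 0.2 V — impossible in the active region.
So the transistor is saturated. With V_CE = 0.2 V, I_C = (V_CC − 0.2)/R_C = 8.8/6.8 = 1.29 mA.
Check: β·I_B = 5.8 mA > I_C = 1.29 mA, confirming saturation.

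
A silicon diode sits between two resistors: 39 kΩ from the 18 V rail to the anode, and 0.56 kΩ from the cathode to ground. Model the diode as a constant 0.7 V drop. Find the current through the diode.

The two resistors are in series with the diode, so KVL gives 18 = I·39 + 0.7 + I·0.56.
I = (18 − 0.7) / (39 + 0.56) kΩ = 17.3 / 39.6 = 0.437 mA.

I ≈ 0.44 mA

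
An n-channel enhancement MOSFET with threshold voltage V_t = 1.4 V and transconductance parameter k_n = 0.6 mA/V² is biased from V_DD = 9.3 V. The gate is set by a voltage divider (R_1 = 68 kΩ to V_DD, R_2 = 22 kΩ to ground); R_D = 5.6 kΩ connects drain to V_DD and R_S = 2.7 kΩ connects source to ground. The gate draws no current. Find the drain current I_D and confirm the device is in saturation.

I_D ≈ 0.1 mA

V_G = V_DD·R_2/(R_1+R_2) = 9.3×22/90 = 2.27 V.
Assume saturation: I_D = (k_n/2)(V_GS − V_t)² with V_GS = V_G − I_D·R_S = 2.27 − 2.7·I_D.
Substituting gives 2.19·I_D² − 2.41·I_D + 0.229 = 0, with roots I_D = 0.105 or 0.999 mA.
The root I_D = 0.999 mA gives V_GS = -0.425 V ≤ V_t, so take I_D = 0.105 mA.
Then V_GS = 1.99 V and V_DS = V_DD − I_D(R_D+R_S) = 9.3 − 0.105×8.3 = 8.43 V.
Saturation requires V_DS ≥ V_GS − V_t = 0.591 V; 8.43 ≥ 0.591 ✓.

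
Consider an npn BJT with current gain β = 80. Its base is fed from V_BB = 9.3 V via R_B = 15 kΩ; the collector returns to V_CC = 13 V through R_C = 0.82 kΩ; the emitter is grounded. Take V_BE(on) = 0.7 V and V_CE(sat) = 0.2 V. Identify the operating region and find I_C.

Assume active: I_B = (9.3 − 0.7)/15 = 0.573 mA, giving I_C = β·I_B = 45.9 mA.
But then V_CE = 13 − 45.9×0.82 = -24.6 V < V_CE(sat) = 0.2 V — impossible in the active region.
So the transistor is saturated. With V_CE = 0.2 V, I_C = (V_CC − 0.2)/R_C = 12.8/0.82 = 15.6 mA.
Check: β·I_B = 45.9 mA > I_C = 15.6 mA, confirming saturation.

saturation; I_C ≈ 16 mA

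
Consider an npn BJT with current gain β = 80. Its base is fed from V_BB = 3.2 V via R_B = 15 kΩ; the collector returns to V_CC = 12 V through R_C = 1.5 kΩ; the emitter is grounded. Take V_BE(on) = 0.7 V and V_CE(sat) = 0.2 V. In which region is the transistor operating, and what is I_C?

saturation; I_C ≈ 7.9 mA

Assume active: I_B = (3.2 − 0.7)/15 = 0.167 mA, giving I_C = β·I_B = 13.3 mA.
But then V_CE = 12 − 13.3×1.5 = -8 V < V_CE(sat) = 0.2 V — impossible in the active region.
So the transistor is saturated. With V_CE = 0.2 V, I_C = (V_CC − 0.2)/R_C = 11.8/1.5 = 7.87 mA.
Check: β·I_B = 13.3 mA > I_C = 7.87 mA, confirming saturation.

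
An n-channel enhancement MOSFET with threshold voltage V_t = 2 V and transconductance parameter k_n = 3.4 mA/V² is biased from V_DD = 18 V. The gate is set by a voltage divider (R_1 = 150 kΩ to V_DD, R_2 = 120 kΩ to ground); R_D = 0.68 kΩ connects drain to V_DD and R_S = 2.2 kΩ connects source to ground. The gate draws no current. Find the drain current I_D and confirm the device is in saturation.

I_D ≈ 2.2 mA

V_G = V_DD·R_2/(R_1+R_2) = 18×120/270 = 8 V.
Assume saturation: I_D = (k_n/2)(V_GS − V_t)² with V_GS = V_G − I_D·R_S = 8 − 2.2·I_D.
Substituting gives 8.23·I_D² − 45.9·I_D + 61.2 = 0, with roots I_D = 2.21 or 3.37 mA.
The root I_D = 3.37 mA gives V_GS = 0.593 V ≤ V_t, so take I_D = 2.21 mA.
Then V_GS = 3.14 V and V_DS = V_DD − I_D(R_D+R_S) = 18 − 2.21×2.88 = 11.6 V.
Saturation requires V_DS ≥ V_GS − V_t = 1.14 V; 11.6 ≥ 1.14 ✓.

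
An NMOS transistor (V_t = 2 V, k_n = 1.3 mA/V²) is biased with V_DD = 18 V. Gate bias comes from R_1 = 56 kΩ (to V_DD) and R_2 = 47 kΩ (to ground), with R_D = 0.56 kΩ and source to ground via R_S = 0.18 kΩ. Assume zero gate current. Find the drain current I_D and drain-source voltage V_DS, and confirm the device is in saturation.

V_G = V_DD·R_2/(R_1+R_2) = 18×47/103 = 8.21 V.
Assume saturation: I_D = (k_n/2)(V_GS − V_t)² with V_GS = V_G − I_D·R_S = 8.21 − 0.18·I_D.
Substituting gives 0.0211·I_D² − 2.45·I_D + 25.1 = 0, with roots I_D = 11.3 or 105 mA.
The root I_D = 105 mA gives V_GS = -10.7 V ≤ V_t, so take I_D = 11.3 mA.
Then V_GS = 6.17 V and V_DS = V_DD − I_D(R_D+R_S) = 18 − 11.3×0.74 = 9.62 V.
Saturation requires V_DS ≥ V_GS − V_t = 4.17 V; 9.62 ≥ 4.17 ✓.

I_D ≈ 11 mA, V_DS ≈ 9.6 V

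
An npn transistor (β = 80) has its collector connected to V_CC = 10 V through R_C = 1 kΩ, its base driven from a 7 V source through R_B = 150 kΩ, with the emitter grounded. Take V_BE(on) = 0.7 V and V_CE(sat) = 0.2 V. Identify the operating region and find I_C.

active; I_C ≈ 3.4 mA

Assume active. Base-emitter loop: I_B = (V_BB − V_BE)/R_B = (7 − 0.7)/150 = 0.042 mA.
I_C = β·I_B = 80×0.042 = 3.36 mA.
V_CE = V_CC − I_C·R_C = 10 − 3.36×1 = 6.64 V > V_CE(sat), so the active-region assumption holds.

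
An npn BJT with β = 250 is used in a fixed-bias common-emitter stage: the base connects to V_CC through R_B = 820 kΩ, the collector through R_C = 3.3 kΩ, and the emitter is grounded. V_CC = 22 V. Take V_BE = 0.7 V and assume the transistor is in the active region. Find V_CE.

Base loop: V_CC = I_B·R_B + V_BE, so I_B = (22 − 0.7)/820 kΩ = 0.026 mA.
In the active region I_C = β·I_B = 250 × 0.026 = 6.49 mA.
Collector loop: V_CE = V_CC − I_C·R_C = 22 − 6.49×3.3 = 0.57 V.
Since V_CE = 0.57 V > V_CE(sat) ≈ 0.2 V, the transistor is in the active region as assumed.

V_CE ≈ 0.57 V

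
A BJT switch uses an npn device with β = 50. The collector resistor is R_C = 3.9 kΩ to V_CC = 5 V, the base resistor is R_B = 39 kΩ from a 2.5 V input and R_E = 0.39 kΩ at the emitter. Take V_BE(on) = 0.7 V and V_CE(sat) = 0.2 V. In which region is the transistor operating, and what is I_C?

saturation; I_C ≈ 1.1 mA

Assume active: I_B = (2.5 − 0.7)/(39 + 51×0.39) = 0.0306 mA, I_C = β·I_B = 1.53 mA.
Then V_CE = 5 − 1.53×3.9 − 1.56×0.39 = -1.57 V < 0.2 V — the active assumption fails.
Re-solve with V_CE = 0.2 V. KCL at the emitter: V_E/R_E = (V_BB−0.7−V_E)/R_B + (V_CC−0.2−V_E)/R_C, giving V_E = 0.449 V.
I_C = (V_CC − 0.2 − V_E)/R_C = (4.8 − 0.449)/3.9 = 1.12 mA.
Check: I_B = (1.8 − 0.449)/39 = 0.0347 mA, and β·I_B = 1.73 mA > I_C, confirming saturation.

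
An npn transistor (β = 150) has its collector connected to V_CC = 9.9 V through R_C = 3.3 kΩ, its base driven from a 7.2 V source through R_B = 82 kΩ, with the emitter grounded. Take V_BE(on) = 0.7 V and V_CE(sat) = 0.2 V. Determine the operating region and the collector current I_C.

Assume active: I_B = (7.2 − 0.7)/82 = 0.0793 mA, giving I_C = β·I_B = 11.9 mA.
But then V_CE = 9.9 − 11.9×3.3 = -29.3 V < V_CE(sat) = 0.2 V — impossible in the active region.
So the transistor is saturated. With V_CE = 0.2 V, I_C = (V_CC − 0.2)/R_C = 9.7/3.3 = 2.94 mA.
Check: β·I_B = 11.9 mA > I_C = 2.94 mA, confirming saturation.

saturation; I_C ≈ 2.9 mA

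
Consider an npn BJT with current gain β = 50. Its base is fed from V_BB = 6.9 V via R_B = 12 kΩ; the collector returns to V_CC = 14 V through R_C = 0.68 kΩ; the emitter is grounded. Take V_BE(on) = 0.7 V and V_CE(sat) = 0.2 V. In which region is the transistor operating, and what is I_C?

saturation; I_C ≈ 20 mA

Assume active: I_B = (6.9 − 0.7)/12 = 0.517 mA, giving I_C = β·I_B = 25.8 mA.
But then V_CE = 14 − 25.8×0.68 = -3.57 V < V_CE(sat) = 0.2 V — impossible in the active region.
So the transistor is saturated. With V_CE = 0.2 V, I_C = (V_CC − 0.2)/R_C = 13.8/0.68 = 20.3 mA.
Check: β·I_B = 25.8 mA > I_C = 20.3 mA, confirming saturation.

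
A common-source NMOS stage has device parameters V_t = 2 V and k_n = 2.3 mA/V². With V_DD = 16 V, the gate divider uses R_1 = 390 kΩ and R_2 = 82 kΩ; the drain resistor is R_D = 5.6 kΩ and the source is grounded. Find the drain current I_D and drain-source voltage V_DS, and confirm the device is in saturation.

V_G = V_DD·R_2/(R_1+R_2) = 16×82/472 = 2.78 V. With the source grounded, V_GS = V_G = 2.78 V.
Assume saturation: I_D = (k_n/2)(V_GS − V_t)² = (2.3/2)×(2.78 − 2)² = 1.15×0.78² = 0.699 mA.
V_DS = V_DD − I_D·R_D = 16 − 0.699×5.6 = 12.1 V.
Saturation requires V_DS ≥ V_GS − V_t = 0.78 V; 12.1 ≥ 0.78 ✓.

I_D ≈ 0.7 mA, V_DS ≈ 12 V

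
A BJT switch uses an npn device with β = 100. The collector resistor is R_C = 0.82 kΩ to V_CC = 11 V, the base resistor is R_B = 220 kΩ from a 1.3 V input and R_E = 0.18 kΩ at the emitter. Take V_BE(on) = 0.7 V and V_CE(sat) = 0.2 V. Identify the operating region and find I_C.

Assume active. Base-emitter loop: I_B = (V_BB − V_BE)/(R_B + (β+1)R_E) = (1.3 − 0.7)/(220 + 101×0.18) = 0.00252 mA.
I_C = β·I_B = 100×0.00252 = 0.252 mA.
V_CE = V_CC − I_C·R_C − I_E·R_E = 11 − 0.252×0.82 − 0.254×0.18 = 10.7 V > V_CE(sat), so the active-region assumption holds.

active; I_C ≈ 0.25 mA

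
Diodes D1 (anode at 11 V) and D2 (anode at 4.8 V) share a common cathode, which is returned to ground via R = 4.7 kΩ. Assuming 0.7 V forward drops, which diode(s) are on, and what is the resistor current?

Assume both conduct. Then node N would need to be at both 11−0.7 = 10.3 V and 4.8−0.7 = 4.1 V, which is impossible.
Assume only D1 conducts: V_N = 11 − 0.7 = 10.3 V, so I_R = 10.3/4.7 = 2.19 mA.
Check D2: its anode-to-cathode voltage is 4.8 − 10.3 = -5.5 V < 0.7 V, so it is off. The assumption is consistent.

Only D1 conducts; I_R ≈ 2.2 mA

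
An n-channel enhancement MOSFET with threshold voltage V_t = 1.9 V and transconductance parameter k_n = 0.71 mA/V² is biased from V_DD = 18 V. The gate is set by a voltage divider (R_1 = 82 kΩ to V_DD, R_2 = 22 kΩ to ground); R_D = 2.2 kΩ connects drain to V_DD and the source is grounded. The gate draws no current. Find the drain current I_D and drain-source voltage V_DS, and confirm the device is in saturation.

I_D ≈ 1.3 mA, V_DS ≈ 15 V

V_G = V_DD·R_2/(R_1+R_2) = 18×22/104 = 3.81 V. With the source grounded, V_GS = V_G = 3.81 V.
Assume saturation: I_D = (k_n/2)(V_GS − V_t)² = (0.71/2)×(3.81 − 1.9)² = 0.355×1.91² = 1.29 mA.
V_DS = V_DD − I_D·R_D = 18 − 1.29×2.2 = 15.2 V.
Saturation requires V_DS ≥ V_GS − V_t = 1.91 V; 15.2 ≥ 1.91 ✓.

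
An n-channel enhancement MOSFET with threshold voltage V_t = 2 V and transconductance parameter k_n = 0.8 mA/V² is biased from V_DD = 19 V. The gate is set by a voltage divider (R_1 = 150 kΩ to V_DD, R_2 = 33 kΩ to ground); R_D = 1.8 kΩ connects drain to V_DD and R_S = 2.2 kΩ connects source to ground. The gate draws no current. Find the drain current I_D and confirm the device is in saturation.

I_D ≈ 0.27 mA

V_G = V_DD·R_2/(R_1+R_2) = 19×33/183 = 3.43 V.
Assume saturation: I_D = (k_n/2)(V_GS − V_t)² with V_GS = V_G − I_D·R_S = 3.43 − 2.2·I_D.
Substituting gives 1.94·I_D² − 3.51·I_D + 0.814 = 0, with roots I_D = 0.273 or 1.54 mA.
The root I_D = 1.54 mA gives V_GS = 0.0377 V ≤ V_t, so take I_D = 0.273 mA.
Then V_GS = 2.83 V and V_DS = V_DD − I_D(R_D+R_S) = 19 − 0.273×4 = 17.9 V.
Saturation requires V_DS ≥ V_GS − V_t = 0.826 V; 17.9 ≥ 0.826 ✓.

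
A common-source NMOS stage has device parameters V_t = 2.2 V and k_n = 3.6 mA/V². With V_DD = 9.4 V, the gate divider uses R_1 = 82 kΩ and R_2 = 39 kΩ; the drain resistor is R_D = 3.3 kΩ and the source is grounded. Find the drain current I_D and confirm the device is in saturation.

V_G = V_DD·R_2/(R_1+R_2) = 9.4×39/121 = 3.03 V. With the source grounded, V_GS = V_G = 3.03 V.
Assume saturation: I_D = (k_n/2)(V_GS − V_t)² = (3.6/2)×(3.03 − 2.2)² = 1.8×0.83² = 1.24 mA.
V_DS = V_DD − I_D·R_D = 9.4 − 1.24×3.3 = 5.31 V.
Saturation requires V_DS ≥ V_GS − V_t = 0.83 V; 5.31 ≥ 0.83 ✓.

I_D ≈ 1.2 mA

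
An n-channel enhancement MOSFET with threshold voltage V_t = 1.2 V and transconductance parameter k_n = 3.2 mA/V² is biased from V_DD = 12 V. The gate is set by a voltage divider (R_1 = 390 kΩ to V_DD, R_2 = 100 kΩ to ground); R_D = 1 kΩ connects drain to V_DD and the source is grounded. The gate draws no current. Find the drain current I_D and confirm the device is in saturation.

I_D ≈ 2.5 mA

V_G = V_DD·R_2/(R_1+R_2) = 12×100/490 = 2.45 V. With the source grounded, V_GS = V_G = 2.45 V.
Assume saturation: I_D = (k_n/2)(V_GS − V_t)² = (3.2/2)×(2.45 − 1.2)² = 1.6×1.25² = 2.5 mA.
V_DS = V_DD − I_D·R_D = 12 − 2.5×1 = 9.5 V.
Saturation requires V_DS ≥ V_GS − V_t = 1.25 V; 9.5 ≥ 1.25 ✓.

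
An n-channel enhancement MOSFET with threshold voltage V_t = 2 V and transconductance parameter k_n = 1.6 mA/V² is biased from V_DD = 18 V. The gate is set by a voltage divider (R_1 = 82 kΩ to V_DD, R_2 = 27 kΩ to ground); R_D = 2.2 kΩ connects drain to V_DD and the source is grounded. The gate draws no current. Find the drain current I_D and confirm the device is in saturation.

V_G = V_DD·R_2/(R_1+R_2) = 18×27/109 = 4.46 V. With the source grounded, V_GS = V_G = 4.46 V.
Assume saturation: I_D = (k_n/2)(V_GS − V_t)² = (1.6/2)×(4.46 − 2)² = 0.8×2.46² = 4.84 mA.
V_DS = V_DD − I_D·R_D = 18 − 4.84×2.2 = 7.36 V.
Saturation requires V_DS ≥ V_GS − V_t = 2.46 V; 7.36 ≥ 2.46 ✓.

I_D ≈ 4.8 mA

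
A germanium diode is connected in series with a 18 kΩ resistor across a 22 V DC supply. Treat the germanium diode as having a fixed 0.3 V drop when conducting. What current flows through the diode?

I ≈ 1.2 mA

KVL around the loop: 22 = V_D + I·R = 0.3 + I × 18 kΩ.
So I = (22 − 0.3) / 18 kΩ = 21.7 / 18 = 1.21 mA.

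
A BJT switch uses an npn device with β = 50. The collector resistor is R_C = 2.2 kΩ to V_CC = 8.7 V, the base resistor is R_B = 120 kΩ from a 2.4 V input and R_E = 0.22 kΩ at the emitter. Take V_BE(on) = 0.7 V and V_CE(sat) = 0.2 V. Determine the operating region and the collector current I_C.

Assume active. Base-emitter loop: I_B = (V_BB − V_BE)/(R_B + (β+1)R_E) = (2.4 − 0.7)/(120 + 51×0.22) = 0.013 mA.
I_C = β·I_B = 50×0.013 = 0.648 mA.
V_CE = V_CC − I_C·R_C − I_E·R_E = 8.7 − 0.648×2.2 − 0.661×0.22 = 7.13 V > V_CE(sat), so the active-region assumption holds.

active; I_C ≈ 0.65 mA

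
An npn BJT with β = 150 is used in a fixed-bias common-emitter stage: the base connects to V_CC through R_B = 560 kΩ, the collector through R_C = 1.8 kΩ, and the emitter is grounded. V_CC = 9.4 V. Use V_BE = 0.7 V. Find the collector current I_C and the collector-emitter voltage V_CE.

Base loop: V_CC = I_B·R_B + V_BE, so I_B = (9.4 − 0.7)/560 kΩ = 0.0155 mA.
In the active region I_C = β·I_B = 150 × 0.0155 = 2.33 mA.
Collector loop: V_CE = V_CC − I_C·R_C = 9.4 − 2.33×1.8 = 5.21 V.
Since V_CE = 5.21 V > V_CE(sat) ≈ 0.2 V, the transistor is in the active region as assumed.

I_C ≈ 2.3 mA, V_CE ≈ 5.2 V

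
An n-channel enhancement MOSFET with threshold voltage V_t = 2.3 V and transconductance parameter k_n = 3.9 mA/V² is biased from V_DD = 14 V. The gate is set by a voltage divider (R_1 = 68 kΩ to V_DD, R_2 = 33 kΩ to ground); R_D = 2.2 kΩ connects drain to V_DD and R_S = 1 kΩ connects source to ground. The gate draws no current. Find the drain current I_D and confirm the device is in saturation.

I_D ≈ 1.4 mA

V_G = V_DD·R_2/(R_1+R_2) = 14×33/101 = 4.57 V.
Assume saturation: I_D = (k_n/2)(V_GS − V_t)² with V_GS = V_G − I_D·R_S = 4.57 − 1·I_D.
Substituting gives 1.95·I_D² − 9.87·I_D + 10.1 = 0, with roots I_D = 1.42 or 3.64 mA.
The root I_D = 3.64 mA gives V_GS = 0.934 V ≤ V_t, so take I_D = 1.42 mA.
Then V_GS = 3.15 V and V_DS = V_DD − I_D(R_D+R_S) = 14 − 1.42×3.2 = 9.45 V.
Saturation requires V_DS ≥ V_GS − V_t = 0.854 V; 9.45 ≥ 0.854 ✓.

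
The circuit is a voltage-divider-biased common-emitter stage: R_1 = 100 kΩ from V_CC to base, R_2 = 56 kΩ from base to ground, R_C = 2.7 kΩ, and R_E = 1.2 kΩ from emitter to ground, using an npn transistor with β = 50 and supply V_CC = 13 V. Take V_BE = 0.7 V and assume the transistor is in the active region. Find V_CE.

Thevenize the base divider: V_Th = V_CC·R_2/(R_1+R_2) = 13×56/156 = 4.67 V, R_Th = R_1‖R_2 = 35.9 kΩ.
Base-emitter loop: V_Th = I_B·R_Th + V_BE + (β+1)I_B·R_E, so I_B = (4.67 − 0.7) / (35.9 + 51×1.2) = 0.0409 mA.
I_C = β·I_B = 50×0.0409 = 2.04 mA, and I_E = (β+1)I_B = 2.08 mA.
V_CE = V_CC − I_C·R_C − I_E·R_E = 13 − 2.04×2.7 − 2.08×1.2 = 4.98 V.
V_CE = 4.98 V > 0.2 V confirms active-region operation.

V_CE ≈ 5 V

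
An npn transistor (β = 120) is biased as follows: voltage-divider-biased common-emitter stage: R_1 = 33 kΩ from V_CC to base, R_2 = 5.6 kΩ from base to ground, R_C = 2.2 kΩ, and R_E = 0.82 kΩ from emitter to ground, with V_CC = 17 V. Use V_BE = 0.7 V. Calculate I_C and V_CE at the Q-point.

Thevenize the base divider: V_Th = V_CC·R_2/(R_1+R_2) = 17×5.6/38.6 = 2.47 V, R_Th = R_1‖R_2 = 4.79 kΩ.
Base-emitter loop: V_Th = I_B·R_Th + V_BE + (β+1)I_B·R_E, so I_B = (2.47 − 0.7) / (4.79 + 121×0.82) = 0.017 mA.
I_C = β·I_B = 120×0.017 = 2.04 mA, and I_E = (β+1)I_B = 2.05 mA.
V_CE = V_CC − I_C·R_C − I_E·R_E = 17 − 2.04×2.2 − 2.05×0.82 = 10.8 V.
V_CE = 10.8 V > 0.2 V confirms active-region operation.

I_C ≈ 2 mA, V_CE ≈ 11 V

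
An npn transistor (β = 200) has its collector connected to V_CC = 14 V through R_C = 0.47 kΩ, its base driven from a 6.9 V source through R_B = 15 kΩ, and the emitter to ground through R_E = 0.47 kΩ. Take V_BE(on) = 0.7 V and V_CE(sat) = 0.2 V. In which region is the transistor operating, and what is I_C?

active; I_C ≈ 11 mA

Assume active. Base-emitter loop: I_B = (V_BB − V_BE)/(R_B + (β+1)R_E) = (6.9 − 0.7)/(15 + 201×0.47) = 0.0566 mA.
I_C = β·I_B = 200×0.0566 = 11.3 mA.
V_CE = V_CC − I_C·R_C − I_E·R_E = 14 − 11.3×0.47 − 11.4×0.47 = 3.33 V > V_CE(sat), so the active-region assumption holds.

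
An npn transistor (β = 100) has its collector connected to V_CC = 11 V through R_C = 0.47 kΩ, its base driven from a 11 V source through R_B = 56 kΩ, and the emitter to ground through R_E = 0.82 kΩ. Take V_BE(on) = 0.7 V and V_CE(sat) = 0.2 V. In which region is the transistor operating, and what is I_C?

active; I_C ≈ 7.4 mA

Assume active. Base-emitter loop: I_B = (V_BB − V_BE)/(R_B + (β+1)R_E) = (11 − 0.7)/(56 + 101×0.82) = 0.0742 mA.
I_C = β·I_B = 100×0.0742 = 7.42 mA.
V_CE = V_CC − I_C·R_C − I_E·R_E = 11 − 7.42×0.47 − 7.49×0.82 = 1.37 V > V_CE(sat), so the active-region assumption holds.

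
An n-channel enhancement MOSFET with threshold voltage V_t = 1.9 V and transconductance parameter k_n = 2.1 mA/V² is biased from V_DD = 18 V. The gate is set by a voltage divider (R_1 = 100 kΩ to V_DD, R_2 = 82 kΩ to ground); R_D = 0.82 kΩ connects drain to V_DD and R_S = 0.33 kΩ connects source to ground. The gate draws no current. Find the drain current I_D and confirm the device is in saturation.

I_D ≈ 9.6 mA

V_G = V_DD·R_2/(R_1+R_2) = 18×82/182 = 8.11 V.
Assume saturation: I_D = (k_n/2)(V_GS − V_t)² with V_GS = V_G − I_D·R_S = 8.11 − 0.33·I_D.
Substituting gives 0.114·I_D² − 5.3·I_D + 40.5 = 0, with roots I_D = 9.64 or 36.7 mA.
The root I_D = 36.7 mA gives V_GS = -4.02 V ≤ V_t, so take I_D = 9.64 mA.
Then V_GS = 4.93 V and V_DS = V_DD − I_D(R_D+R_S) = 18 − 9.64×1.15 = 6.92 V.
Saturation requires V_DS ≥ V_GS − V_t = 3.03 V; 6.92 ≥ 3.03 ✓.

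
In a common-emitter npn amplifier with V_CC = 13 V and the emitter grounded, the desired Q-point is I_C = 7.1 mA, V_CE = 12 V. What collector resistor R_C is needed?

Collector loop: V_CC = I_C·R_C + V_CE.
R_C = (V_CC − V_CE)/I_C = (13 − 12)/7.1 = 0.141 kΩ.

R_C ≈ 0.14 kΩ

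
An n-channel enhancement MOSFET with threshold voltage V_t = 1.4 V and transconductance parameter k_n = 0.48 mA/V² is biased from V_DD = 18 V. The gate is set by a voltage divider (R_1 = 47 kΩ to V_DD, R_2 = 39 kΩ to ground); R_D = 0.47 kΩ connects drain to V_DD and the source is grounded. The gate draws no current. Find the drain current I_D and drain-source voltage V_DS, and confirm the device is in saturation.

V_G = V_DD·R_2/(R_1+R_2) = 18×39/86 = 8.16 V. With the source grounded, V_GS = V_G = 8.16 V.
Assume saturation: I_D = (k_n/2)(V_GS − V_t)² = (0.48/2)×(8.16 − 1.4)² = 0.24×6.76² = 11 mA.
V_DS = V_DD − I_D·R_D = 18 − 11×0.47 = 12.8 V.
Saturation requires V_DS ≥ V_GS − V_t = 6.76 V; 12.8 ≥ 6.76 ✓.

I_D ≈ 11 mA, V_DS ≈ 13 V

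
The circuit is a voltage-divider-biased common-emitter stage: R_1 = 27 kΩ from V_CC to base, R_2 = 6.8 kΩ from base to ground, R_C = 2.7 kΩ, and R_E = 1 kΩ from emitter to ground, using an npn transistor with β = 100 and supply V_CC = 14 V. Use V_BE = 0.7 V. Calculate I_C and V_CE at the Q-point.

I_C ≈ 2 mA, V_CE ≈ 6.6 V

Thevenize the base divider: V_Th = V_CC·R_2/(R_1+R_2) = 14×6.8/33.8 = 2.82 V, R_Th = R_1‖R_2 = 5.43 kΩ.
Base-emitter loop: V_Th = I_B·R_Th + V_BE + (β+1)I_B·R_E, so I_B = (2.82 − 0.7) / (5.43 + 101×1) = 0.0199 mA.
I_C = β·I_B = 100×0.0199 = 1.99 mA, and I_E = (β+1)I_B = 2.01 mA.
V_CE = V_CC − I_C·R_C − I_E·R_E = 14 − 1.99×2.7 − 2.01×1 = 6.62 V.
V_CE = 6.62 V > 0.2 V confirms active-region operation.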